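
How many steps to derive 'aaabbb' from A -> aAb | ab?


Derivation: A => aAb => aaAbb => aaabbb
Steps: 3


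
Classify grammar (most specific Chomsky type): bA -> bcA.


LHS has context (more than one symbol) and |LHS| ≤ |RHS|
Classification: Type 1 (Context-Sensitive)


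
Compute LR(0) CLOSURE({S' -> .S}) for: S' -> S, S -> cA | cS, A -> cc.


Start: S' -> .S
For each item with dot before a nonterminal B, add B -> .γ for every B-production
Closure: [S' -> .S, S -> .cA, S -> .cS]


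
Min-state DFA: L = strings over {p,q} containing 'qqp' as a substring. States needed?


KMP-style automaton: 3 progress states + 1 absorbing accept = 4
Minimal DFA: 4 states


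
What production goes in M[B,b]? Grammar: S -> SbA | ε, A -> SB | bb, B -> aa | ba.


For [B, b]: 'b' ∈ FIRST(ba)
Entry: B -> ba


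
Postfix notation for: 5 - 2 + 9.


Left to right (same or higher precedence on left)
Postfix: 5 2 - 9 +


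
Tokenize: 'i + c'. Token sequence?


Scan left to right, longest-match per lexeme
Tokens: ID(i), OP(+), ID(c)


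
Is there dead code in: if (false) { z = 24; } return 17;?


condition is constant false, so the whole block is unreachable
Dead: 'if (false) { z = 24; }'


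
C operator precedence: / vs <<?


'/' is multiplicative (level 10); '<<' is shift (level 8)
Higher level binds tighter
'/' has higher precedence than '<<'


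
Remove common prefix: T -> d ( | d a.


Common prefix: 'd'
Factored: T -> d T', T' -> ( | a


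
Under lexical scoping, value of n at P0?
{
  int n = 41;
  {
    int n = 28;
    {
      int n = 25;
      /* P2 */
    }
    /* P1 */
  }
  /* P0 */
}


n declared in the same block as P0
n = 41


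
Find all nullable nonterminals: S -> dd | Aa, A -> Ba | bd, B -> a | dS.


A nonterminal is nullable iff some alternative derives ε (directly, or every symbol in it is nullable)
Nullable: {}


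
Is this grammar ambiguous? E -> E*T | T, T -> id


precedence layered via separate nonterminal T: deterministic
Unambiguous


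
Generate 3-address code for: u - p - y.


Break into single-operator statements:
t1 = u - p
t2 = t1 - y


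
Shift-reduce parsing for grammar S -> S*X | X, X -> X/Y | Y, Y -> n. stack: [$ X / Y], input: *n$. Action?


handle 'X/Y' on top
Action: reduce (X -> X/Y)


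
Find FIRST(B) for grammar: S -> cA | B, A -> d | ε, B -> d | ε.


Per alternative of B: FIRST(d) = {d}; FIRST(ε) = {ε}
FIRST(B) = {d, ε}


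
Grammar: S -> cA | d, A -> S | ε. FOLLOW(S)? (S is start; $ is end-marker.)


$ ∈ FOLLOW(S). For each A -> αBβ: add FIRST(β)\{ε} to FOLLOW(B); if β nullable, add FOLLOW(A).
FOLLOW(S) = {$}


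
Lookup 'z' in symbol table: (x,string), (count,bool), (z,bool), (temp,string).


Lookup 'z' → type bool


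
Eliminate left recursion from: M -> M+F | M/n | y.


Left-recursive alternatives: M+F, M/n; non-recursive: y
Introduce M': M -> yM', M' -> +FM' | /nM' | ε


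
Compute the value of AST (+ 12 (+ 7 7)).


Evaluate inner: (+ 7 7) = 14
Evaluate root: (+ 12 14) = 26
Result: 26


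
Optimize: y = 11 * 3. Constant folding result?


11 * 3 = 33 at compile time
Optimized: y = 33


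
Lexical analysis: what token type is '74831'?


Pattern: digits only
Type: INTEGER_LITERAL


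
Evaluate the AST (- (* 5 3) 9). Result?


Evaluate inner: (* 5 3) = 15
Evaluate root: (- 15 9) = 6
Result: 6


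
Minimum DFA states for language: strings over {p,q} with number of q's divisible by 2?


Track (count of q) mod 2: states 0..1, accept at 0
Minimal DFA: 2 states


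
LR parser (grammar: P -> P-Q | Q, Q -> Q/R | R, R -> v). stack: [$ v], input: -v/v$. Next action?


'v' on top is the handle for R -> v
Action: reduce (R -> v)


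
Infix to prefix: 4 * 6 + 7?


left-to-right (same/higher precedence on left): tree is (+ (* 4 6) 7)
Prefix: + * 4 6 7


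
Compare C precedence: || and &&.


'&&' is logical AND (level 2); '||' is logical OR (level 1)
Higher level binds tighter
'&&' has higher precedence than '||'


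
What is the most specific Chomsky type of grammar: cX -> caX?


LHS has context (more than one symbol) and |LHS| ≤ |RHS|
Classification: Type 1 (Context-Sensitive)


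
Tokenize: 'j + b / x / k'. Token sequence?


Scan left to right, longest-match per lexeme
Tokens: ID(j), OP(+), ID(b), OP(/), ID(x), OP(/), ID(k)


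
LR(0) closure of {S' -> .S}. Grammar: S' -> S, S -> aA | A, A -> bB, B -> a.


Start: S' -> .S
For each item with dot before a nonterminal B, add B -> .γ for every B-production
Closure: [S' -> .S, S -> .aA, S -> .A, A -> .bB]


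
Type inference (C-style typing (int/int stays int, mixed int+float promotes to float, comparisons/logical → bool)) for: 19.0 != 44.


Operand types: float != int
Rule: comparison yields bool
Result type: bool


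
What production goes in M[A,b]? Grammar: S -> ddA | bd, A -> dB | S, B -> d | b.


For [A, b]: 'b' ∈ FIRST(S)
Entry: A -> S


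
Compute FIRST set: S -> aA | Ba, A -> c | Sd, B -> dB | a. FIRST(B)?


Per alternative of B: FIRST(dB) = {d}; FIRST(a) = {a}
FIRST(B) = {a, d}


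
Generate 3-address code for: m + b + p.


Break into single-operator statements:
t1 = m + b
t2 = t1 + p


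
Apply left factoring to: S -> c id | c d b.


Common prefix: 'c'
Factored: S -> c S', S' -> id | d b


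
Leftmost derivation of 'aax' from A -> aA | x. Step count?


Derivation: A => aA => aaA => aax
Steps: 3


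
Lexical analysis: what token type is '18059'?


Pattern: digits only
Type: INTEGER_LITERAL


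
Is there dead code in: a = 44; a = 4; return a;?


first assignment to a is overwritten before any read
Dead: 'a = 44'


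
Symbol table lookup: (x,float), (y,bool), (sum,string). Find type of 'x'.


Lookup 'x' → type float


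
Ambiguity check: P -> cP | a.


right-linear, alternatives start with distinct terminals 'c' vs 'a': unique leftmost derivation
Unambiguous


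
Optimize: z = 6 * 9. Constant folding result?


6 * 9 = 54 at compile time
Optimized: z = 54


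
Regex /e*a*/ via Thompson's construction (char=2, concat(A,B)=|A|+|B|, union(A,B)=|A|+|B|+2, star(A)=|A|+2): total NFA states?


Syntax tree has 2 char leaf(s), 0 union(s), 2 star(s)
chars contribute 2×2 = 4; each union adds +2; each star adds +2
Total: 4 + 0 + 4 = 8 states


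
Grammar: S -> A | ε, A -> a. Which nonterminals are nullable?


A nonterminal is nullable iff some alternative derives ε (directly, or every symbol in it is nullable)
Nullable: {S}


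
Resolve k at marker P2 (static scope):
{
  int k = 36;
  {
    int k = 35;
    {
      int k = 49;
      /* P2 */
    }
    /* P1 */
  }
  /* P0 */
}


k declared in the same block as P2
k = 49


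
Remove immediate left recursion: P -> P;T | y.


Left-recursive alternatives: P;T; non-recursive: y
Introduce P': P -> yP', P' -> ;TP' | ε


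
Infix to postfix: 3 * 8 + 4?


Left to right (same or higher precedence on left)
Postfix: 3 8 * 4 +


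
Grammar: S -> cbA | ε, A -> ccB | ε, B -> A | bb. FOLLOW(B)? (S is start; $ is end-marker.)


$ ∈ FOLLOW(S). For each A -> αBβ: add FIRST(β)\{ε} to FOLLOW(B); if β nullable, add FOLLOW(A).
FOLLOW(B) = {$}


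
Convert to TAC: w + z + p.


Break into single-operator statements:
t1 = w + z
t2 = t1 + p


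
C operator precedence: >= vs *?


'*' is multiplicative (level 10); '>=' is relational (level 7)
Higher level binds tighter
'*' has higher precedence than '>='


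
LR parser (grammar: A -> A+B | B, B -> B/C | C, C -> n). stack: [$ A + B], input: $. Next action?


handle 'A+B' on top; lookahead ∈ FOLLOW(A) = {+, $}
Action: reduce (A -> A+B)


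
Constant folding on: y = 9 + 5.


9 + 5 = 14 at compile time
Optimized: y = 14


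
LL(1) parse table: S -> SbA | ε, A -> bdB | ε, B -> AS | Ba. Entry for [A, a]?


For [A, a]: ε is nullable and 'a' ∈ FOLLOW(A)
Entry: A -> ε


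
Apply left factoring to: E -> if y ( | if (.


Common prefix: 'if'
Factored: E -> if E', E' -> y ( | (


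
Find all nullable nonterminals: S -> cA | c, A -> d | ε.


A nonterminal is nullable iff some alternative derives ε (directly, or every symbol in it is nullable)
Nullable: {A}


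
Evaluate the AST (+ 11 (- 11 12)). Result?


Evaluate inner: (- 11 12) = -1
Evaluate root: (+ 11 -1) = 10
Result: 10


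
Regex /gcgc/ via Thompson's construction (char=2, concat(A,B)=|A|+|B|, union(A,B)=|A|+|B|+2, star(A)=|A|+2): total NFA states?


Syntax tree has 4 char leaf(s), 0 union(s), 0 star(s)
chars contribute 4×2 = 8; each union adds +2; each star adds +2
Total: 8 + 0 + 0 = 8 states


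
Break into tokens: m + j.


Scan left to right, longest-match per lexeme
Tokens: ID(m), OP(+), ID(j)


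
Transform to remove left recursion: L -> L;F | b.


Left-recursive alternatives: L;F; non-recursive: b
Introduce L': L -> bL', L' -> ;FL' | ε


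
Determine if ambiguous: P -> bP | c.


right-linear, alternatives start with distinct terminals 'b' vs 'c': unique leftmost derivation
Unambiguous


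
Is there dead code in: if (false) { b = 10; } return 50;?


condition is constant false, so the whole block is unreachable
Dead: 'if (false) { b = 10; }'


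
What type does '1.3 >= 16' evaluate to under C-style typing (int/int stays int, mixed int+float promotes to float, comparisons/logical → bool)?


Operand types: float >= int
Rule: comparison yields bool
Result type: bool


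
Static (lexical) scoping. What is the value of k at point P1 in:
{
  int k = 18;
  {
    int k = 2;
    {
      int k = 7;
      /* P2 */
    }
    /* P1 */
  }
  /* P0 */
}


k declared in the same block as P1
k = 2


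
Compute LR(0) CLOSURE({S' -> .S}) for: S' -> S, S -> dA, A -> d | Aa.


Start: S' -> .S
For each item with dot before a nonterminal B, add B -> .γ for every B-production
Closure: [S' -> .S, S -> .dA]


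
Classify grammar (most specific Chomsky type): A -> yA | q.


Right-linear: every RHS is a terminal or a terminal followed by one nonterminal
Classification: Type 3 (Regular)


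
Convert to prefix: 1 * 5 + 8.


left-to-right (same/higher precedence on left): tree is (+ (* 1 5) 8)
Prefix: + * 1 5 8


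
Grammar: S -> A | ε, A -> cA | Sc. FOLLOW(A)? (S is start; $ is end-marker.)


$ ∈ FOLLOW(S). For each A -> αBβ: add FIRST(β)\{ε} to FOLLOW(B); if β nullable, add FOLLOW(A).
FOLLOW(A) = {$, c}


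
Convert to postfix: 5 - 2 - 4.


Left to right (same or higher precedence on left)
Postfix: 5 2 - 4 -


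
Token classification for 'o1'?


Pattern: letter/underscore followed by alphanumerics, not a keyword
Type: IDENTIFIER


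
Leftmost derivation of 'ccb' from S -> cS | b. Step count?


Derivation: S => cS => ccS => ccb
Steps: 3


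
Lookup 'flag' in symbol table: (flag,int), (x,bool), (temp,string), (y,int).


Lookup 'flag' → type int


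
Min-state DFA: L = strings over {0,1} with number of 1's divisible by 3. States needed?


Track (count of 1) mod 3: states 0..2, accept at 0
Minimal DFA: 3 states


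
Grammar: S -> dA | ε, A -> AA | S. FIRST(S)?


Per alternative of S: FIRST(dA) = {d}; FIRST(ε) = {ε}
FIRST(S) = {d, ε}


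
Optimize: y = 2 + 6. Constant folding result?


2 + 6 = 8 at compile time
Optimized: y = 8


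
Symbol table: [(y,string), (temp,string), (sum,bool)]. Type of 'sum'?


Lookup 'sum' → type bool


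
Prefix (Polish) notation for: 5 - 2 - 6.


left-to-right (same/higher precedence on left): tree is (- (- 5 2) 6)
Prefix: - - 5 2 6


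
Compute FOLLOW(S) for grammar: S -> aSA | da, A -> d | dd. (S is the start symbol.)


$ ∈ FOLLOW(S). For each A -> αBβ: add FIRST(β)\{ε} to FOLLOW(B); if β nullable, add FOLLOW(A).
FOLLOW(S) = {$, d}


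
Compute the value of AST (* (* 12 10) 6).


Evaluate inner: (* 12 10) = 120
Evaluate root: (* 120 6) = 720
Result: 720


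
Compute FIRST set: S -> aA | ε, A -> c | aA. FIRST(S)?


Per alternative of S: FIRST(aA) = {a}; FIRST(ε) = {ε}
FIRST(S) = {a, ε}


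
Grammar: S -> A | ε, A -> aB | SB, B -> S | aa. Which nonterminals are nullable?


A nonterminal is nullable iff some alternative derives ε (directly, or every symbol in it is nullable)
Nullable: {A, B, S}


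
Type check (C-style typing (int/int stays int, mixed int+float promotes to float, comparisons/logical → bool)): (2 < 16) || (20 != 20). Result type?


Operand types: bool || bool
Rule: logical operators take bool operands and yield bool
Result type: bool


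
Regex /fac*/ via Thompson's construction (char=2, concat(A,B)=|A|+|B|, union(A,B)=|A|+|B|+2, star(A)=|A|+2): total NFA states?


Syntax tree has 3 char leaf(s), 0 union(s), 1 star(s)
chars contribute 3×2 = 6; each union adds +2; each star adds +2
Total: 6 + 0 + 2 = 8 states


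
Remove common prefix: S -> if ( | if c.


Common prefix: 'if'
Factored: S -> if S', S' -> ( | c


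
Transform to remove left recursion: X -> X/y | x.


Left-recursive alternatives: X/y; non-recursive: x
Introduce X': X -> xX', X' -> /yX' | ε


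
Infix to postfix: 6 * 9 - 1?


Left to right (same or higher precedence on left)
Postfix: 6 9 * 1 -


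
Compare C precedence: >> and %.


'%' is multiplicative (level 10); '>>' is shift (level 8)
Higher level binds tighter
'%' has higher precedence than '>>'


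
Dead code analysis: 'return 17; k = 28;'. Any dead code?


statement follows a return and is unreachable
Dead: 'k = 28'


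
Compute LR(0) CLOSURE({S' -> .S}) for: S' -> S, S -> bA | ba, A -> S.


Start: S' -> .S
For each item with dot before a nonterminal B, add B -> .γ for every B-production
Closure: [S' -> .S, S -> .bA, S -> .ba]


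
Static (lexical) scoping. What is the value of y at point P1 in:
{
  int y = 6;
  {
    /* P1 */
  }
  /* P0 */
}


P1's block does not declare y; resolves to the enclosing declaration at depth 0
y = 6


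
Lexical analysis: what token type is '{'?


Pattern: delimiter/punctuation
Type: PUNCTUATION


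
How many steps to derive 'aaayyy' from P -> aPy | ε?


Derivation: P => aPy => aaPyy => aaaPyyy => aaayyy
Steps: 4


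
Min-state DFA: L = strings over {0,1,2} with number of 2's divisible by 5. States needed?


Track (count of 2) mod 5: states 0..4, accept at 0
Minimal DFA: 5 states


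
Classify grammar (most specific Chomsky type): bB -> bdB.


LHS has context (more than one symbol) and |LHS| ≤ |RHS|
Classification: Type 1 (Context-Sensitive)


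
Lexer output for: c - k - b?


Scan left to right, longest-match per lexeme
Tokens: ID(c), OP(-), ID(k), OP(-), ID(b)


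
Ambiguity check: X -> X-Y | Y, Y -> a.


precedence layered via separate nonterminal Y: deterministic
Unambiguous


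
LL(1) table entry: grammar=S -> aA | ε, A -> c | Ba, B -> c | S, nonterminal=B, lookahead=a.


For [B, a]: 'a' ∈ FIRST(S)
Entry: B -> S


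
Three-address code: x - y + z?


Break into single-operator statements:
t1 = x - y
t2 = t1 + z


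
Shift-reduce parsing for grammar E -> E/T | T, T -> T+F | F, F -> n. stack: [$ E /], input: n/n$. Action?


no handle ('E/' is not any RHS); shift 'n'
Action: shift


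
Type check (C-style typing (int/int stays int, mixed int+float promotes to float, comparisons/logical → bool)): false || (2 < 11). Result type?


Operand types: bool || bool
Rule: logical operators take bool operands and yield bool
Result type: bool


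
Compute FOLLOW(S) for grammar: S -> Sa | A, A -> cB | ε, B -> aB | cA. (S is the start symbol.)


$ ∈ FOLLOW(S). For each A -> αBβ: add FIRST(β)\{ε} to FOLLOW(B); if β nullable, add FOLLOW(A).
FOLLOW(S) = {$, a}


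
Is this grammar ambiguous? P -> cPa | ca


balanced c^n…a^n: each string has a unique parse
Unambiguous


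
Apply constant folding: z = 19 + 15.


19 + 15 = 34 at compile time
Optimized: z = 34


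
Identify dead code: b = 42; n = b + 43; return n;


b is read by n's definition; n is returned
No dead code


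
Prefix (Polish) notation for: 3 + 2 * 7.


'*' binds tighter: tree is (+ 3 (* 2 7))
Prefix: + 3 * 2 7


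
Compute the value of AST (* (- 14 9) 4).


Evaluate inner: (- 14 9) = 5
Evaluate root: (* 5 4) = 20
Result: 20


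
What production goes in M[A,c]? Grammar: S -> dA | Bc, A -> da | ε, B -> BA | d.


For [A, c]: ε is nullable and 'c' ∈ FOLLOW(A)
Entry: A -> ε


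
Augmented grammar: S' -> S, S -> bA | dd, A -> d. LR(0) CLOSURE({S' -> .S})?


Start: S' -> .S
For each item with dot before a nonterminal B, add B -> .γ for every B-production
Closure: [S' -> .S, S -> .bA, S -> .dd]


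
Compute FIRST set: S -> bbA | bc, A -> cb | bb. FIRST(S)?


Per alternative of S: FIRST(bbA) = {b}; FIRST(bc) = {b}
FIRST(S) = {b}


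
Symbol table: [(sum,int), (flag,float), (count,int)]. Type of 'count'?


Lookup 'count' → type int


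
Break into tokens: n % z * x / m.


Scan left to right, longest-match per lexeme
Tokens: ID(n), OP(%), ID(z), OP(*), ID(x), OP(/), ID(m)


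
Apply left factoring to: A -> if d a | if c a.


Common prefix: 'if'
Factored: A -> if A', A' -> d a | c a


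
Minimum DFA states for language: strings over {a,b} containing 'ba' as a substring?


KMP-style automaton: 2 progress states + 1 absorbing accept = 3
Minimal DFA: 3 states


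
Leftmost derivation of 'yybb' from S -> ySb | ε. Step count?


Derivation: S => ySb => yySbb => yybb
Steps: 3


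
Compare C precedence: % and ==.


'%' is multiplicative (level 10); '==' is equality (level 6)
Higher level binds tighter
'%' has higher precedence than '=='


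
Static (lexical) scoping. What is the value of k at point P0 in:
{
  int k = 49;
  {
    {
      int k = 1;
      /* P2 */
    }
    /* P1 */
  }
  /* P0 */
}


k declared in the same block as P0
k = 49


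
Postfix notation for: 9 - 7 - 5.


Left to right (same or higher precedence on left)
Postfix: 9 7 - 5 -


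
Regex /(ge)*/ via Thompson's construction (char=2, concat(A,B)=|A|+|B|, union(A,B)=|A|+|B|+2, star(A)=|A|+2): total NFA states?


Syntax tree has 2 char leaf(s), 0 union(s), 1 star(s)
chars contribute 2×2 = 4; each union adds +2; each star adds +2
Total: 4 + 0 + 2 = 6 states


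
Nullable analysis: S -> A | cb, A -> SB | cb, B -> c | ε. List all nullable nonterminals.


A nonterminal is nullable iff some alternative derives ε (directly, or every symbol in it is nullable)
Nullable: {B}


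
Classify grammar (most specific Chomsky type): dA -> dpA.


LHS has context (more than one symbol) and |LHS| ≤ |RHS|
Classification: Type 1 (Context-Sensitive)


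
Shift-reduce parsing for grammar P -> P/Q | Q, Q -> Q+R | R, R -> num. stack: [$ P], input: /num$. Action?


shift '/' to continue P -> P/Q
Action: shift


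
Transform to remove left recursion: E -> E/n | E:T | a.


Left-recursive alternatives: E/n, E:T; non-recursive: a
Introduce E': E -> aE', E' -> /nE' | :TE' | ε


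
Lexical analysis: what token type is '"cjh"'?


Pattern: double-quoted sequence
Type: STRING_LITERAL


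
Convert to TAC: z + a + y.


Break into single-operator statements:
t1 = z + a
t2 = t1 + y


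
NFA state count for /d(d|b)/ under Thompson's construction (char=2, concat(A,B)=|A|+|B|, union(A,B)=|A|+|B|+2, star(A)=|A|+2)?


Syntax tree has 3 char leaf(s), 1 union(s), 0 star(s)
chars contribute 3×2 = 6; each union adds +2; each star adds +2
Total: 6 + 2 + 0 = 8 states


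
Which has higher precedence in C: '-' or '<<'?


'-' is additive (level 9); '<<' is shift (level 8)
Higher level binds tighter
'-' has higher precedence than '<<'


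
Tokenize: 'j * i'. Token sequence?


Scan left to right, longest-match per lexeme
Tokens: ID(j), OP(*), ID(i)


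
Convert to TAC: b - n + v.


Break into single-operator statements:
t1 = b - n
t2 = t1 + v


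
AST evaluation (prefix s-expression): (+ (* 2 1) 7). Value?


Evaluate inner: (* 2 1) = 2
Evaluate root: (+ 2 7) = 9
Result: 9


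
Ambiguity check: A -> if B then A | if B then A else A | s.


dangling else: 'if B then if B then s else s' parses two ways
Ambiguous


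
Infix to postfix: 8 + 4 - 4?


Left to right (same or higher precedence on left)
Postfix: 8 4 + 4 -


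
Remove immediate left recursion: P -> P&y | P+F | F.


Left-recursive alternatives: P&y, P+F; non-recursive: F
Introduce P': P -> FP', P' -> &yP' | +FP' | ε


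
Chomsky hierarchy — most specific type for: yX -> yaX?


LHS has context (more than one symbol) and |LHS| ≤ |RHS|
Classification: Type 1 (Context-Sensitive)


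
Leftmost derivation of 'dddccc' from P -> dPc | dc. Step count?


Derivation: P => dPc => ddPcc => dddccc
Steps: 3


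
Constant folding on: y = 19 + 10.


19 + 10 = 29 at compile time
Optimized: y = 29


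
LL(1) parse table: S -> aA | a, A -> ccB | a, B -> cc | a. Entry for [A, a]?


For [A, a]: 'a' ∈ FIRST(a)
Entry: A -> a


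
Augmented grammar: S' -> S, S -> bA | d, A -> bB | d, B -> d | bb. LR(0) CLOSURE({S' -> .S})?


Start: S' -> .S
For each item with dot before a nonterminal B, add B -> .γ for every B-production
Closure: [S' -> .S, S -> .bA, S -> .d]


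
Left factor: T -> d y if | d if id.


Common prefix: 'd'
Factored: T -> d T', T' -> y if | if id


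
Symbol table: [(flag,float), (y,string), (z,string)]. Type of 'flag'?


Lookup 'flag' → type float


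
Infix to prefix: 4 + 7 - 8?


left-to-right (same/higher precedence on left): tree is (- (+ 4 7) 8)
Prefix: - + 4 7 8


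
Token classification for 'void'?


Pattern: reserved word
Type: KEYWORD


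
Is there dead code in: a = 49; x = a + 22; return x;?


a is read by x's definition; x is returned
No dead code


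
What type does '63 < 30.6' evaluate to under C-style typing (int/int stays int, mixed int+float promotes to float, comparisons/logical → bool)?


Operand types: int < float
Rule: comparison yields bool
Result type: bool


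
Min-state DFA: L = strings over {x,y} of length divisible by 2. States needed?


Track length mod 2: states 0..1, accept at 0
Minimal DFA: 2 states


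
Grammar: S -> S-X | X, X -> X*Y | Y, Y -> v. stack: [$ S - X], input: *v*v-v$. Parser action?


'*' can extend X; shift to build X -> X*Y
Action: shift


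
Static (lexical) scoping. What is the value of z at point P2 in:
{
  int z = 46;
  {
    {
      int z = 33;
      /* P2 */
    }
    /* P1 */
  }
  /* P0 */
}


z declared in the same block as P2
z = 33


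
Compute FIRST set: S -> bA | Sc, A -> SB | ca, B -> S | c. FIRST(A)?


Per alternative of A: FIRST(SB) = {b}; FIRST(ca) = {c}
FIRST(A) = {b, c}


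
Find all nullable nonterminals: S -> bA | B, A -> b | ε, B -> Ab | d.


A nonterminal is nullable iff some alternative derives ε (directly, or every symbol in it is nullable)
Nullable: {A}


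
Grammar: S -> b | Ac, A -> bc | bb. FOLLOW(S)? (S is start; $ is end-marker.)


$ ∈ FOLLOW(S). For each A -> αBβ: add FIRST(β)\{ε} to FOLLOW(B); if β nullable, add FOLLOW(A).
FOLLOW(S) = {$}


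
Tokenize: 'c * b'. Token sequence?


Scan left to right, longest-match per lexeme
Tokens: ID(c), OP(*), ID(b)


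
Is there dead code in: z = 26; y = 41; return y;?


z is assigned but never read
Dead: 'z = 26'


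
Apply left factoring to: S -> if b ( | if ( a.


Common prefix: 'if'
Factored: S -> if S', S' -> b ( | ( a


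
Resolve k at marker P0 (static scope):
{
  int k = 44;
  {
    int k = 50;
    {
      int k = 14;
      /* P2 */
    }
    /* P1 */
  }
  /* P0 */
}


k declared in the same block as P0
k = 44


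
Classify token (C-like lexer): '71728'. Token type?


Pattern: digits only
Type: INTEGER_LITERAL


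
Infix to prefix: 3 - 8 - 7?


left-to-right (same/higher precedence on left): tree is (- (- 3 8) 7)
Prefix: - - 3 8 7


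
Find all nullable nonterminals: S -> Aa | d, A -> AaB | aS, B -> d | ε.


A nonterminal is nullable iff some alternative derives ε (directly, or every symbol in it is nullable)
Nullable: {B}


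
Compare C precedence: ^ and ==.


'==' is equality (level 6); '^' is bitwise XOR (level 4)
Higher level binds tighter
'==' has higher precedence than '^'


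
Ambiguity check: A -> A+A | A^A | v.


'v+v^v' has two parse trees (no precedence encoded between + and ^)
Ambiguous


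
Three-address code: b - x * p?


Break into single-operator statements:
t1 = x * p
t2 = b - t1


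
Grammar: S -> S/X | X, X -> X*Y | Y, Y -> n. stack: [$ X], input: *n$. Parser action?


shift '*' to continue X -> X*Y
Action: shift


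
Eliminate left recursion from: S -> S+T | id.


Left-recursive alternatives: S+T; non-recursive: id
Introduce S': S -> idS', S' -> +TS' | ε


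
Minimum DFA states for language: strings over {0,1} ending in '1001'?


Track the longest suffix of input matching a prefix of '1001': 5 classes (prefixes of length 0..4)
Minimal DFA: 5 states


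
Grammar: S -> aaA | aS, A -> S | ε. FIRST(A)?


Per alternative of A: FIRST(S) = {a}; FIRST(ε) = {ε}
FIRST(A) = {a, ε}


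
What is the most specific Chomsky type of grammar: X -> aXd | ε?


Single nonterminal LHS, but a^n d^n is not regular
Classification: Type 2 (Context-Free)


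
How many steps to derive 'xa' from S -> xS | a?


Derivation: S => xS => xa
Steps: 2


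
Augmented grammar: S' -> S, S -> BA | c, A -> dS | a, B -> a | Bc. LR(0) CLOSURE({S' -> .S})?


Start: S' -> .S
For each item with dot before a nonterminal B, add B -> .γ for every B-production
Closure: [S' -> .S, S -> .BA, S -> .c, B -> .a, B -> .Bc]


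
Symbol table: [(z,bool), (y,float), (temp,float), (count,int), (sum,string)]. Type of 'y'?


Lookup 'y' → type float


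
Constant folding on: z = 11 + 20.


11 + 20 = 31 at compile time
Optimized: z = 31


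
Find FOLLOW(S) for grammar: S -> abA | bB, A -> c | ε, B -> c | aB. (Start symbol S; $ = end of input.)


$ ∈ FOLLOW(S). For each A -> αBβ: add FIRST(β)\{ε} to FOLLOW(B); if β nullable, add FOLLOW(A).
FOLLOW(S) = {$}


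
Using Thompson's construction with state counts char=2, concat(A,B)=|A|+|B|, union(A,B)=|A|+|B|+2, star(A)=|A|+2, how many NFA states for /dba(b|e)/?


Syntax tree has 5 char leaf(s), 1 union(s), 0 star(s)
chars contribute 5×2 = 10; each union adds +2; each star adds +2
Total: 10 + 2 + 0 = 12 states


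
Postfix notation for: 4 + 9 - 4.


Left to right (same or higher precedence on left)
Postfix: 4 9 + 4 -


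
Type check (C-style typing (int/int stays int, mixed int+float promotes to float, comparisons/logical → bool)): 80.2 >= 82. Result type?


Operand types: float >= int
Rule: comparison yields bool
Result type: bool


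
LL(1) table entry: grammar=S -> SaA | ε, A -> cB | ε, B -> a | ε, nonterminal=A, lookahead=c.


For [A, c]: 'c' ∈ FIRST(cB)
Entry: A -> cB


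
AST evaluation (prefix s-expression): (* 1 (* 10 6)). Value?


Evaluate inner: (* 10 6) = 60
Evaluate root: (* 1 60) = 60
Result: 60


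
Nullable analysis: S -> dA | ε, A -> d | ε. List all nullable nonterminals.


A nonterminal is nullable iff some alternative derives ε (directly, or every symbol in it is nullable)
Nullable: {A, S}


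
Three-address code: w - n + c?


Break into single-operator statements:
t1 = w - n
t2 = t1 + c


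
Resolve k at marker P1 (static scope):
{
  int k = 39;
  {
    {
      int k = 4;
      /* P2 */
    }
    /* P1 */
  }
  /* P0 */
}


P1's block does not declare k; resolves to the enclosing declaration at depth 0
k = 39


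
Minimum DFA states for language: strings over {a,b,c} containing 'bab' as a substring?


KMP-style automaton: 3 progress states + 1 absorbing accept = 4
Minimal DFA: 4 states


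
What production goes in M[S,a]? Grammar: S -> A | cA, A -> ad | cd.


For [S, a]: 'a' ∈ FIRST(A)
Entry: S -> A


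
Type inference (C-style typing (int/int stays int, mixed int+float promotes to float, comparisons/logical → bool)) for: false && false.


Operand types: bool && bool
Rule: logical operators take bool operands and yield bool
Result type: bool


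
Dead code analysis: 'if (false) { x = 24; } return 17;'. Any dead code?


condition is constant false, so the whole block is unreachable
Dead: 'if (false) { x = 24; }'


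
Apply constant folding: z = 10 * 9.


10 * 9 = 90 at compile time
Optimized: z = 90


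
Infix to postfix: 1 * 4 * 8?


Left to right (same or higher precedence on left)
Postfix: 1 4 * 8 *


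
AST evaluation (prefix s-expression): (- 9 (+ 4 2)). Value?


Evaluate inner: (+ 4 2) = 6
Evaluate root: (- 9 6) = 3
Result: 3


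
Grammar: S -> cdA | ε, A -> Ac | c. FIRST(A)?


Per alternative of A: FIRST(Ac) = {c}; FIRST(c) = {c}
FIRST(A) = {c}


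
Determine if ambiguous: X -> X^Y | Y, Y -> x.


precedence layered via separate nonterminal Y: deterministic
Unambiguous


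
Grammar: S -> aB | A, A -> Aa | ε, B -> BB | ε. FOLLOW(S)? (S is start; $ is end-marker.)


$ ∈ FOLLOW(S). For each A -> αBβ: add FIRST(β)\{ε} to FOLLOW(B); if β nullable, add FOLLOW(A).
FOLLOW(S) = {$}


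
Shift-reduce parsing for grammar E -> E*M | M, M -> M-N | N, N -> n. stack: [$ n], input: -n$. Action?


'n' on top is the handle for N -> n
Action: reduce (N -> n)


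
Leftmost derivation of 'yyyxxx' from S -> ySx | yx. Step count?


Derivation: S => ySx => yySxx => yyyxxx
Steps: 3


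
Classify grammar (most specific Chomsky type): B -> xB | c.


Right-linear: every RHS is a terminal or a terminal followed by one nonterminal
Classification: Type 3 (Regular)


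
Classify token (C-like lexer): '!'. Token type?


Pattern: operator symbol
Type: OPERATOR


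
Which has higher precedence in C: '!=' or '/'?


'/' is multiplicative (level 10); '!=' is equality (level 6)
Higher level binds tighter
'/' has higher precedence than '!='


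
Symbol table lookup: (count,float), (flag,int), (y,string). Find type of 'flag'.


Lookup 'flag' → type int


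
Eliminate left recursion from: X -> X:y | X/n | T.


Left-recursive alternatives: X:y, X/n; non-recursive: T
Introduce X': X -> TX', X' -> :yX' | /nX' | ε


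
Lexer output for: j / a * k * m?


Scan left to right, longest-match per lexeme
Tokens: ID(j), OP(/), ID(a), OP(*), ID(k), OP(*), ID(m)


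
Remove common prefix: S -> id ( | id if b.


Common prefix: 'id'
Factored: S -> id S', S' -> ( | if b


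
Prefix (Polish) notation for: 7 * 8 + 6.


left-to-right (same/higher precedence on left): tree is (+ (* 7 8) 6)
Prefix: + * 7 8 6


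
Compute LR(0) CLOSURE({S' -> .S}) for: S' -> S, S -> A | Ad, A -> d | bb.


Start: S' -> .S
For each item with dot before a nonterminal B, add B -> .γ for every B-production
Closure: [S' -> .S, S -> .A, S -> .Ad, A -> .d, A -> .bb]


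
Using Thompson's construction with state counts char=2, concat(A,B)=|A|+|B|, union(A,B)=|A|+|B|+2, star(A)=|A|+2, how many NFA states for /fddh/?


Syntax tree has 4 char leaf(s), 0 union(s), 0 star(s)
chars contribute 4×2 = 8; each union adds +2; each star adds +2
Total: 8 + 0 + 0 = 8 states


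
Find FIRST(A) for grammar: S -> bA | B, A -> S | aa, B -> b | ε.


Per alternative of A: FIRST(S) = {b, ε}; FIRST(aa) = {a}
FIRST(A) = {a, b, ε}


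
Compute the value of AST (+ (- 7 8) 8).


Evaluate inner: (- 7 8) = -1
Evaluate root: (+ -1 8) = 7
Result: 7


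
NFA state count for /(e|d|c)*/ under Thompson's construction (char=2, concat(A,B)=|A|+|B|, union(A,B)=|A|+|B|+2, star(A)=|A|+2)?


Syntax tree has 3 char leaf(s), 2 union(s), 1 star(s)
chars contribute 3×2 = 6; each union adds +2; each star adds +2
Total: 6 + 4 + 2 = 12 states


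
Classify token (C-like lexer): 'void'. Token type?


Pattern: reserved word
Type: KEYWORD


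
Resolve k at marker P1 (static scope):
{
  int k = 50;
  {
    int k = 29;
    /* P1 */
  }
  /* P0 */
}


k declared in the same block as P1
k = 29


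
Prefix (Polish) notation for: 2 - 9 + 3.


left-to-right (same/higher precedence on left): tree is (+ (- 2 9) 3)
Prefix: + - 2 9 3


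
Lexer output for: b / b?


Scan left to right, longest-match per lexeme
Tokens: ID(b), OP(/), ID(b)


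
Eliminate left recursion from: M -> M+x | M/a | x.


Left-recursive alternatives: M+x, M/a; non-recursive: x
Introduce M': M -> xM', M' -> +xM' | /aM' | ε


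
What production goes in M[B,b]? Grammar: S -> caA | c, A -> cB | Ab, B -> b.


For [B, b]: 'b' ∈ FIRST(b)
Entry: B -> b


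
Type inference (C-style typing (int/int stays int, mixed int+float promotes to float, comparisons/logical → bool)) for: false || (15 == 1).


Operand types: bool || bool
Rule: logical operators take bool operands and yield bool
Result type: bool


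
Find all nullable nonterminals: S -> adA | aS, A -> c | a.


A nonterminal is nullable iff some alternative derives ε (directly, or every symbol in it is nullable)
Nullable: {}


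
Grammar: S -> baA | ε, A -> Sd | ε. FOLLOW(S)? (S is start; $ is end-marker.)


$ ∈ FOLLOW(S). For each A -> αBβ: add FIRST(β)\{ε} to FOLLOW(B); if β nullable, add FOLLOW(A).
FOLLOW(S) = {$, d}


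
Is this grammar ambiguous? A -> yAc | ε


balanced y^n…c^n: each string has a unique parse
Unambiguous


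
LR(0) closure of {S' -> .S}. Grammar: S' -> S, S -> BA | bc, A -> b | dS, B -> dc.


Start: S' -> .S
For each item with dot before a nonterminal B, add B -> .γ for every B-production
Closure: [S' -> .S, S -> .BA, S -> .bc, B -> .dc]


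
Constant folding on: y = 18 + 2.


18 + 2 = 20 at compile time
Optimized: y = 20


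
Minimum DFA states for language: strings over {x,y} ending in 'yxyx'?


Track the longest suffix of input matching a prefix of 'yxyx': 5 classes (prefixes of length 0..4)
Minimal DFA: 5 states


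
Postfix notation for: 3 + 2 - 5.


Left to right (same or higher precedence on left)
Postfix: 3 2 + 5 -


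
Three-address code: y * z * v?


Break into single-operator statements:
t1 = y * z
t2 = t1 * v


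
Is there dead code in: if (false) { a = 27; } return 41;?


condition is constant false, so the whole block is unreachable
Dead: 'if (false) { a = 27; }'


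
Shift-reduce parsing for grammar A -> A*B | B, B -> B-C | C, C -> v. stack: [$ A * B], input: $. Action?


handle 'A*B' on top; lookahead ∈ FOLLOW(A) = {*, $}
Action: reduce (A -> A*B)


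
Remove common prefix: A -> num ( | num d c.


Common prefix: 'num'
Factored: A -> num A', A' -> ( | d c


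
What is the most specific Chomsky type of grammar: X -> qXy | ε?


Single nonterminal LHS, but q^n y^n is not regular
Classification: Type 2 (Context-Free)


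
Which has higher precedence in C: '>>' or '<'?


'>>' is shift (level 8); '<' is relational (level 7)
Higher level binds tighter
'>>' has higher precedence than '<'


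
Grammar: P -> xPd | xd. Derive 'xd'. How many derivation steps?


Derivation: P => xd
Steps: 1


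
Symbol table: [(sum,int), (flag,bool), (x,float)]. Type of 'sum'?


Lookup 'sum' → type int


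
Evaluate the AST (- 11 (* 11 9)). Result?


Evaluate inner: (* 11 9) = 99
Evaluate root: (- 11 99) = -88
Result: -88


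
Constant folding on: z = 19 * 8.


19 * 8 = 152 at compile time
Optimized: z = 152


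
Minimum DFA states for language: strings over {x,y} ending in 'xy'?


Track the longest suffix of input matching a prefix of 'xy': 3 classes (prefixes of length 0..2)
Minimal DFA: 3 states


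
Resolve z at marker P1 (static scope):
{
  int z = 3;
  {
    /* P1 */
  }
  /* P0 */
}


P1's block does not declare z; resolves to the enclosing declaration at depth 0
z = 3


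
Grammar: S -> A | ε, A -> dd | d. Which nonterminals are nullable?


A nonterminal is nullable iff some alternative derives ε (directly, or every symbol in it is nullable)
Nullable: {S}


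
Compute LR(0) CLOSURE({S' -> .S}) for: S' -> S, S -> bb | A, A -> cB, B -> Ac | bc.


Start: S' -> .S
For each item with dot before a nonterminal B, add B -> .γ for every B-production
Closure: [S' -> .S, S -> .bb, S -> .A, A -> .cB]


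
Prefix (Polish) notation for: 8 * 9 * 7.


left-to-right (same/higher precedence on left): tree is (* (* 8 9) 7)
Prefix: * * 8 9 7


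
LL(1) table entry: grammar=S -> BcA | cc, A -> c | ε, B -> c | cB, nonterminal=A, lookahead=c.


For [A, c]: 'c' ∈ FIRST(c)
Entry: A -> c


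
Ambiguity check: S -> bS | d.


right-linear, alternatives start with distinct terminals 'b' vs 'd': unique leftmost derivation
Unambiguous


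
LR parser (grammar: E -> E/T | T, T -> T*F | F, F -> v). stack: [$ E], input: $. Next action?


start symbol E on stack, input exhausted
Action: accept


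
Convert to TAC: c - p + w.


Break into single-operator statements:
t1 = c - p
t2 = t1 + w


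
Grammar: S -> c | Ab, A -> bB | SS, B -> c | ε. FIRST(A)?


Per alternative of A: FIRST(bB) = {b}; FIRST(SS) = {b, c}
FIRST(A) = {b, c}


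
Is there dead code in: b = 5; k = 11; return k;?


b is assigned but never read
Dead: 'b = 5'


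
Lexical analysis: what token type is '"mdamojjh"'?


Pattern: double-quoted sequence
Type: STRING_LITERAL


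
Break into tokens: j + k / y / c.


Scan left to right, longest-match per lexeme
Tokens: ID(j), OP(+), ID(k), OP(/), ID(y), OP(/), ID(c)


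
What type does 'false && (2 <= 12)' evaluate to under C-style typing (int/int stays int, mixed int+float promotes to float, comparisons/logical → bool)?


Operand types: bool && bool
Rule: logical operators take bool operands and yield bool
Result type: bool


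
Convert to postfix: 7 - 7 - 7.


Left to right (same or higher precedence on left)
Postfix: 7 7 - 7 -


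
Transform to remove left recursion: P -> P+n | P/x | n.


Left-recursive alternatives: P+n, P/x; non-recursive: n
Introduce P': P -> nP', P' -> +nP' | /xP' | ε


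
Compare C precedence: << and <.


'<<' is shift (level 8); '<' is relational (level 7)
Higher level binds tighter
'<<' has higher precedence than '<'


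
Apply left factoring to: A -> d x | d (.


Common prefix: 'd'
Factored: A -> d A', A' -> x | (


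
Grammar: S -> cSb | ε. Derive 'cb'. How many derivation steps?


Derivation: S => cSb => cb
Steps: 2


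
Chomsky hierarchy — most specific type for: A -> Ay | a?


Left-linear: every RHS is a terminal or one nonterminal followed by a terminal
Classification: Type 3 (Regular)


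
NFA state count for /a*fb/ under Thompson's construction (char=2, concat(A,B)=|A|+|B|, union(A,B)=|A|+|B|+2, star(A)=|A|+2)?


Syntax tree has 3 char leaf(s), 0 union(s), 1 star(s)
chars contribute 3×2 = 6; each union adds +2; each star adds +2
Total: 6 + 0 + 2 = 8 states


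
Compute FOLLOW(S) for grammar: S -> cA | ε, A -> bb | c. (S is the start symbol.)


$ ∈ FOLLOW(S). For each A -> αBβ: add FIRST(β)\{ε} to FOLLOW(B); if β nullable, add FOLLOW(A).
FOLLOW(S) = {$}


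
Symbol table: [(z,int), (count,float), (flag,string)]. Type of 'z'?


Lookup 'z' → type int
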